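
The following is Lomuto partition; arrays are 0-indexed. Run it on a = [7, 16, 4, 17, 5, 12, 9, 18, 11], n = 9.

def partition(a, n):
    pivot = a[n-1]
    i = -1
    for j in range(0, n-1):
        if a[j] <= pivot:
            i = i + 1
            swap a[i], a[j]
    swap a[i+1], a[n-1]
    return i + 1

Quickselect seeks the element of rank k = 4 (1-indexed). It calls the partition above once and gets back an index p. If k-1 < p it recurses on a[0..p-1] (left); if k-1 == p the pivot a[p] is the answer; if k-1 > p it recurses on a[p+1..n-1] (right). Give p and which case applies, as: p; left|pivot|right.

pivot = a[8] = 11; i = -1
j=0: a[0]=7 ≤ 11 → i=0, swap a[0],a[0] (no change) → [7, 16, 4, 17, 5, 12, 9, 18, 11]
j=1: a[1]=16 > 11 → no swap
j=2: a[2]=4 ≤ 11 → i=1, swap a[1],a[2] → [7, 4, 16, 17, 5, 12, 9, 18, 11]
j=3: a[3]=17 > 11 → no swap
j=4: a[4]=5 ≤ 11 → i=2, swap a[2],a[4] → [7, 4, 5, 17, 16, 12, 9, 18, 11]
j=5: a[5]=12 > 11 → no swap
j=6: a[6]=9 ≤ 11 → i=3, swap a[3],a[6] → [7, 4, 5, 9, 16, 12, 17, 18, 11]
j=7: a[7]=18 > 11 → no swap
final swap a[4],a[8] → [7, 4, 5, 9, 11, 12, 17, 18, 16]; return 4
p = 4; k-1 = 3 < 4 ⇒ left

4; left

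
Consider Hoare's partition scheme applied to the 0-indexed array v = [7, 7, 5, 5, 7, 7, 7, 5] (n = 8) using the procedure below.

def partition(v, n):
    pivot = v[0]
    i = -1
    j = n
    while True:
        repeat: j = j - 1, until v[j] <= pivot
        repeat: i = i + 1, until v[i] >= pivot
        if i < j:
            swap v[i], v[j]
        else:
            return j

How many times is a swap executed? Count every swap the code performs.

pivot=7
j stops at 7 (5), i stops at 0 (7); swap ⇒ [5, 7, 5, 5, 7, 7, 7, 7]
j stops at 6 (7), i stops at 1 (7); swap ⇒ [5, 7, 5, 5, 7, 7, 7, 7]
j stops at 5 (7), i stops at 4 (7); swap ⇒ [5, 7, 5, 5, 7, 7, 7, 7]
j stops at 4, i stops at 5; i≥j ⇒ return 4. v=[5, 7, 5, 5, 7, 7, 7, 7]

3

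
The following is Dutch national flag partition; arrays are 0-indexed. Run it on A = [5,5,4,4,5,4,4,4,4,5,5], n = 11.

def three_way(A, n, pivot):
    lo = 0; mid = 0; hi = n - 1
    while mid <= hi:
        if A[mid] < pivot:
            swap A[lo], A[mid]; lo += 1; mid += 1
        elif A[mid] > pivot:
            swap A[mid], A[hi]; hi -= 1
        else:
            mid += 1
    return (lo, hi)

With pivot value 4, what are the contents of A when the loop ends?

lo=0 mid=0 hi=10
5>4: swap(0,10), hi=9 ⇒ [5,5,4,4,5,4,4,4,4,5,5]
5>4: swap(0,9), hi=8 ⇒ [5,5,4,4,5,4,4,4,4,5,5]
5>4: swap(0,8), hi=7 ⇒ [4,5,4,4,5,4,4,4,5,5,5]
4=4: mid=1
5>4: swap(1,7), hi=6 ⇒ [4,4,4,4,5,4,4,5,5,5,5]
4=4: mid=2
4=4: mid=3
4=4: mid=4
5>4: swap(4,6), hi=5 ⇒ [4,4,4,4,4,4,5,5,5,5,5]
4=4: mid=5
4=4: mid=6
done. lo=0 hi=5; A=[4,4,4,4,4,4,5,5,5,5,5]

[4,4,4,4,4,4,5,5,5,5,5]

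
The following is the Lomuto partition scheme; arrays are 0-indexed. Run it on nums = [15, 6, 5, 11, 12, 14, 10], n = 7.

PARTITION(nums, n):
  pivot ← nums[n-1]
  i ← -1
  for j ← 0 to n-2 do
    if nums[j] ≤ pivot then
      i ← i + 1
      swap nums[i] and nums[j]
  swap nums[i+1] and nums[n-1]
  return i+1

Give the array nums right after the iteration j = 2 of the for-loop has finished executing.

pivot = nums[6] = 10; i = -1
j=0: nums[0]=15 > 10 → no swap
j=1: nums[1]=6 ≤ 10 → i=0, swap nums[0],nums[1] → [6, 15, 5, 11, 12, 14, 10]
j=2: nums[2]=5 ≤ 10 → i=1, swap nums[1],nums[2] → [6, 5, 15, 11, 12, 14, 10]
(after j=2) nums = [6, 5, 15, 11, 12, 14, 10]

[6, 5, 15, 11, 12, 14, 10]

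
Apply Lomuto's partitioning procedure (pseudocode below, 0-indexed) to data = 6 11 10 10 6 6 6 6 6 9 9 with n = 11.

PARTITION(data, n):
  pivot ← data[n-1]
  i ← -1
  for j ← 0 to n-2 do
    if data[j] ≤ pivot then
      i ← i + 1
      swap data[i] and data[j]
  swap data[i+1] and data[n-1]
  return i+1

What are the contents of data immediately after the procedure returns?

6 6 6 6 6 6 9 9 10 10 11

pivot=9, i=-1
j=0: 6≤9, i=0, swap(0,0) ⇒ 6 11 10 10 6 6 6 6 6 9 9
j=1: 11>9, skip
j=2: 10>9, skip
j=3: 10>9, skip
j=4: 6≤9, i=1, swap(1,4) ⇒ 6 6 10 10 11 6 6 6 6 9 9
j=5: 6≤9, i=2, swap(2,5) ⇒ 6 6 6 10 11 10 6 6 6 9 9
j=6: 6≤9, i=3, swap(3,6) ⇒ 6 6 6 6 11 10 10 6 6 9 9
j=7: 6≤9, i=4, swap(4,7) ⇒ 6 6 6 6 6 10 10 11 6 9 9
j=8: 6≤9, i=5, swap(5,8) ⇒ 6 6 6 6 6 6 10 11 10 9 9
j=9: 9≤9, i=6, swap(6,9) ⇒ 6 6 6 6 6 6 9 11 10 10 9
swap(7,10) ⇒ 6 6 6 6 6 6 9 9 10 10 11; return 7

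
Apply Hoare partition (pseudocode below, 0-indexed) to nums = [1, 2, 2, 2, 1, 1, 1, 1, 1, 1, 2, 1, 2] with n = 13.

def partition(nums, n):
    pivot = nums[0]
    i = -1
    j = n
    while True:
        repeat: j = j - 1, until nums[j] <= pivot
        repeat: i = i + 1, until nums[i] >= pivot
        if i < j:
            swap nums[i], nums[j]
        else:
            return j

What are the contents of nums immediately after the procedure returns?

[1, 1, 1, 1, 1, 1, 1, 2, 2, 2, 2, 1, 2]

pivot = nums[0] = 1; i = -1, j = 13
j→11 (nums[11]=1≤1), i→0 (nums[0]=1≥1); i<j, swap → [1, 2, 2, 2, 1, 1, 1, 1, 1, 1, 2, 1, 2]
j→9 (nums[9]=1≤1), i→1 (nums[1]=2≥1); i<j, swap → [1, 1, 2, 2, 1, 1, 1, 1, 1, 2, 2, 1, 2]
j→8 (nums[8]=1≤1), i→2 (nums[2]=2≥1); i<j, swap → [1, 1, 1, 2, 1, 1, 1, 1, 2, 2, 2, 1, 2]
j→7 (nums[7]=1≤1), i→3 (nums[3]=2≥1); i<j, swap → [1, 1, 1, 1, 1, 1, 1, 2, 2, 2, 2, 1, 2]
j→6 (nums[6]=1≤1), i→4 (nums[4]=1≥1); i<j, swap → [1, 1, 1, 1, 1, 1, 1, 2, 2, 2, 2, 1, 2]
j→5, i→5; i≥j, return j=5. nums = [1, 1, 1, 1, 1, 1, 1, 2, 2, 2, 2, 1, 2]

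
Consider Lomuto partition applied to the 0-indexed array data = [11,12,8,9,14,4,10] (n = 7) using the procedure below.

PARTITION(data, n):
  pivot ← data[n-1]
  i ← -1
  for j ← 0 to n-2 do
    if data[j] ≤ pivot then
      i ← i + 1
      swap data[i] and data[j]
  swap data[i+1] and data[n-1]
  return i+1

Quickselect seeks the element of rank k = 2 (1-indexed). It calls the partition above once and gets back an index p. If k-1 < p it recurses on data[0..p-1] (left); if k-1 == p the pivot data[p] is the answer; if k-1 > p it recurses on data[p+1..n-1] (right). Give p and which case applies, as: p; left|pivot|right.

3; left

pivot = data[6] = 10; i = -1
j=0: data[0]=11 > 10 → no swap
j=1: data[1]=12 > 10 → no swap
j=2: data[2]=8 ≤ 10 → i=0, swap data[0],data[2] → [8,12,11,9,14,4,10]
j=3: data[3]=9 ≤ 10 → i=1, swap data[1],data[3] → [8,9,11,12,14,4,10]
j=4: data[4]=14 > 10 → no swap
j=5: data[5]=4 ≤ 10 → i=2, swap data[2],data[5] → [8,9,4,12,14,11,10]
final swap data[3],data[6] → [8,9,4,10,14,11,12]; return 3
p = 3; k-1 = 1 < 3 ⇒ left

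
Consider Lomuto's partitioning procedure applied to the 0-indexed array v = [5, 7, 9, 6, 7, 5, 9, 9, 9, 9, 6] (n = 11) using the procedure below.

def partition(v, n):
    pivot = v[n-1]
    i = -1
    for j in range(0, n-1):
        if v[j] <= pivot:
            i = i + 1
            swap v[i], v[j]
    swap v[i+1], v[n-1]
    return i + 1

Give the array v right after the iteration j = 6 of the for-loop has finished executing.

pivot = v[10] = 6; i = -1
j=0: v[0]=5 ≤ 6 → i=0, swap v[0],v[0] (no change) → [5, 7, 9, 6, 7, 5, 9, 9, 9, 9, 6]
j=1: v[1]=7 > 6 → no swap
j=2: v[2]=9 > 6 → no swap
j=3: v[3]=6 ≤ 6 → i=1, swap v[1],v[3] → [5, 6, 9, 7, 7, 5, 9, 9, 9, 9, 6]
j=4: v[4]=7 > 6 → no swap
j=5: v[5]=5 ≤ 6 → i=2, swap v[2],v[5] → [5, 6, 5, 7, 7, 9, 9, 9, 9, 9, 6]
j=6: v[6]=9 > 6 → no swap
(after j=6) v = [5, 6, 5, 7, 7, 9, 9, 9, 9, 9, 6]

[5, 6, 5, 7, 7, 9, 9, 9, 9, 9, 6]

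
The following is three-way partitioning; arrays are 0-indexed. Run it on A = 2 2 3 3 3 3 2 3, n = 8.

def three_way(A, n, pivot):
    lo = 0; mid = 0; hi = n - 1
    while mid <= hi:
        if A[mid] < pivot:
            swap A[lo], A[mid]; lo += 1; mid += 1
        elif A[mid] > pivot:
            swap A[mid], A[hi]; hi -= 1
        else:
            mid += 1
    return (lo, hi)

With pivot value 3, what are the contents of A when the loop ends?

2 2 2 3 3 3 3 3

lo=0 mid=0 hi=7
2<3: swap(0,0), lo=1 mid=1 ⇒ 2 2 3 3 3 3 2 3
2<3: swap(1,1), lo=2 mid=2 ⇒ 2 2 3 3 3 3 2 3
3=3: mid=3
3=3: mid=4
3=3: mid=5
3=3: mid=6
2<3: swap(2,6), lo=3 mid=7 ⇒ 2 2 2 3 3 3 3 3
3=3: mid=8
done. lo=3 hi=7; A=2 2 2 3 3 3 3 3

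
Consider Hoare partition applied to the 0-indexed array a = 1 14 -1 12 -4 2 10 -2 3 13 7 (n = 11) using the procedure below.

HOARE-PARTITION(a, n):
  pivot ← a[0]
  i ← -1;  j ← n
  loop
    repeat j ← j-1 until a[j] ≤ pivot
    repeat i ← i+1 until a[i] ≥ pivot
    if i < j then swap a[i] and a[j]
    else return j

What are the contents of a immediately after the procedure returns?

pivot=1
j stops at 7 (-2), i stops at 0 (1); swap ⇒ -2 14 -1 12 -4 2 10 1 3 13 7
j stops at 4 (-4), i stops at 1 (14); swap ⇒ -2 -4 -1 12 14 2 10 1 3 13 7
j stops at 2, i stops at 3; i≥j ⇒ return 2. a=-2 -4 -1 12 14 2 10 1 3 13 7

-2 -4 -1 12 14 2 10 1 3 13 7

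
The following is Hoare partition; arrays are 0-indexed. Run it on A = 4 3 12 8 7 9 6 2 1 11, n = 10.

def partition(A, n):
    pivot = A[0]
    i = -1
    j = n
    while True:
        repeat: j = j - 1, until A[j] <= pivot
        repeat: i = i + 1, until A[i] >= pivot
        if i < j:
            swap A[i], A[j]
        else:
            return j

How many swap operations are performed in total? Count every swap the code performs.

2

pivot = A[0] = 4; i = -1, j = 10
j→8 (A[8]=1≤4), i→0 (A[0]=4≥4); i<j, swap → 1 3 12 8 7 9 6 2 4 11
j→7 (A[7]=2≤4), i→2 (A[2]=12≥4); i<j, swap → 1 3 2 8 7 9 6 12 4 11
j→2, i→3; i≥j, return j=2. A = 1 3 2 8 7 9 6 12 4 11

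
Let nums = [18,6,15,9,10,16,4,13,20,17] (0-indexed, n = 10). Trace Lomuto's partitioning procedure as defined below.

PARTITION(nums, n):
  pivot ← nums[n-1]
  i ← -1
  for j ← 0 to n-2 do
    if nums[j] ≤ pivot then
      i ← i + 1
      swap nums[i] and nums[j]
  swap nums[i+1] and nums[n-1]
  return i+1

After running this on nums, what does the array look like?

pivot = nums[9] = 17; i = -1
j=0: nums[0]=18 > 17 → no swap
j=1: nums[1]=6 ≤ 17 → i=0, swap nums[0],nums[1] → [6,18,15,9,10,16,4,13,20,17]
j=2: nums[2]=15 ≤ 17 → i=1, swap nums[1],nums[2] → [6,15,18,9,10,16,4,13,20,17]
j=3: nums[3]=9 ≤ 17 → i=2, swap nums[2],nums[3] → [6,15,9,18,10,16,4,13,20,17]
j=4: nums[4]=10 ≤ 17 → i=3, swap nums[3],nums[4] → [6,15,9,10,18,16,4,13,20,17]
j=5: nums[5]=16 ≤ 17 → i=4, swap nums[4],nums[5] → [6,15,9,10,16,18,4,13,20,17]
j=6: nums[6]=4 ≤ 17 → i=5, swap nums[5],nums[6] → [6,15,9,10,16,4,18,13,20,17]
j=7: nums[7]=13 ≤ 17 → i=6, swap nums[6],nums[7] → [6,15,9,10,16,4,13,18,20,17]
j=8: nums[8]=20 > 17 → no swap
final swap nums[7],nums[9] → [6,15,9,10,16,4,13,17,20,18]; return 7

[6,15,9,10,16,4,13,17,20,18]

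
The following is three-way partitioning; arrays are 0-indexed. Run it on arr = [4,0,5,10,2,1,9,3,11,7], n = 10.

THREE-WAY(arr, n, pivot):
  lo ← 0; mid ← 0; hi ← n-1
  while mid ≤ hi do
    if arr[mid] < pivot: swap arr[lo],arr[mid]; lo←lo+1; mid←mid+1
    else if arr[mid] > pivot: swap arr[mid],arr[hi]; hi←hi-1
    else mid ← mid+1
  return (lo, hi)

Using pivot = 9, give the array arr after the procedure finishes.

pivot = 9; lo=0, mid=0, hi=9
arr[mid]=4<9: swap arr[0],arr[0]; lo=1,mid=1 → [4,0,5,10,2,1,9,3,11,7]
arr[mid]=0<9: swap arr[1],arr[1]; lo=2,mid=2 → [4,0,5,10,2,1,9,3,11,7]
arr[mid]=5<9: swap arr[2],arr[2]; lo=3,mid=3 → [4,0,5,10,2,1,9,3,11,7]
arr[mid]=10>9: swap arr[3],arr[9]; hi=8 → [4,0,5,7,2,1,9,3,11,10]
arr[mid]=7<9: swap arr[3],arr[3]; lo=4,mid=4 → [4,0,5,7,2,1,9,3,11,10]
arr[mid]=2<9: swap arr[4],arr[4]; lo=5,mid=5 → [4,0,5,7,2,1,9,3,11,10]
arr[mid]=1<9: swap arr[5],arr[5]; lo=6,mid=6 → [4,0,5,7,2,1,9,3,11,10]
arr[mid]=9=9: mid=7
arr[mid]=3<9: swap arr[6],arr[7]; lo=7,mid=8 → [4,0,5,7,2,1,3,9,11,10]
arr[mid]=11>9: swap arr[8],arr[8]; hi=7 → [4,0,5,7,2,1,3,9,11,10]
end: lo=7, hi=7; arr = [4,0,5,7,2,1,3,9,11,10]

[4,0,5,7,2,1,3,9,11,10]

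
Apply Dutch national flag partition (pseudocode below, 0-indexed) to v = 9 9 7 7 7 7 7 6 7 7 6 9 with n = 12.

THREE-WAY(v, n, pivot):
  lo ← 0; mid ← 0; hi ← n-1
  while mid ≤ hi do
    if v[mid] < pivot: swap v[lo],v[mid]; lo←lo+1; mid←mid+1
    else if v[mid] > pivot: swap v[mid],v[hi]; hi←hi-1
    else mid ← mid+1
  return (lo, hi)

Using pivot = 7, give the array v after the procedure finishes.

6 6 7 7 7 7 7 7 7 9 9 9

pivot = 7; lo=0, mid=0, hi=11
v[mid]=9>7: swap v[0],v[11]; hi=10 → 9 9 7 7 7 7 7 6 7 7 6 9
v[mid]=9>7: swap v[0],v[10]; hi=9 → 6 9 7 7 7 7 7 6 7 7 9 9
v[mid]=6<7: swap v[0],v[0]; lo=1,mid=1 → 6 9 7 7 7 7 7 6 7 7 9 9
v[mid]=9>7: swap v[1],v[9]; hi=8 → 6 7 7 7 7 7 7 6 7 9 9 9
v[mid]=7=7: mid=2
v[mid]=7=7: mid=3
v[mid]=7=7: mid=4
v[mid]=7=7: mid=5
v[mid]=7=7: mid=6
v[mid]=7=7: mid=7
v[mid]=6<7: swap v[1],v[7]; lo=2,mid=8 → 6 6 7 7 7 7 7 7 7 9 9 9
v[mid]=7=7: mid=9
end: lo=2, hi=8; v = 6 6 7 7 7 7 7 7 7 9 9 9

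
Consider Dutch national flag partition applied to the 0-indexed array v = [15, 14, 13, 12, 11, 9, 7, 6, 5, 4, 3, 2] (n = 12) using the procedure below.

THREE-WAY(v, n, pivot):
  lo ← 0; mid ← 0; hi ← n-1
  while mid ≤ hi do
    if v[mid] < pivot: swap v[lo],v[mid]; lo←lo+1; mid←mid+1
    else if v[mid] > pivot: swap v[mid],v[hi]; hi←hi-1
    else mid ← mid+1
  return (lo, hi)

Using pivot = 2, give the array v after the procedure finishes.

[2, 13, 12, 11, 9, 7, 6, 5, 4, 3, 14, 15]

pivot = 2; lo=0, mid=0, hi=11
v[mid]=15>2: swap v[0],v[11]; hi=10 → [2, 14, 13, 12, 11, 9, 7, 6, 5, 4, 3, 15]
v[mid]=2=2: mid=1
v[mid]=14>2: swap v[1],v[10]; hi=9 → [2, 3, 13, 12, 11, 9, 7, 6, 5, 4, 14, 15]
v[mid]=3>2: swap v[1],v[9]; hi=8 → [2, 4, 13, 12, 11, 9, 7, 6, 5, 3, 14, 15]
v[mid]=4>2: swap v[1],v[8]; hi=7 → [2, 5, 13, 12, 11, 9, 7, 6, 4, 3, 14, 15]
v[mid]=5>2: swap v[1],v[7]; hi=6 → [2, 6, 13, 12, 11, 9, 7, 5, 4, 3, 14, 15]
v[mid]=6>2: swap v[1],v[6]; hi=5 → [2, 7, 13, 12, 11, 9, 6, 5, 4, 3, 14, 15]
v[mid]=7>2: swap v[1],v[5]; hi=4 → [2, 9, 13, 12, 11, 7, 6, 5, 4, 3, 14, 15]
v[mid]=9>2: swap v[1],v[4]; hi=3 → [2, 11, 13, 12, 9, 7, 6, 5, 4, 3, 14, 15]
v[mid]=11>2: swap v[1],v[3]; hi=2 → [2, 12, 13, 11, 9, 7, 6, 5, 4, 3, 14, 15]
v[mid]=12>2: swap v[1],v[2]; hi=1 → [2, 13, 12, 11, 9, 7, 6, 5, 4, 3, 14, 15]
v[mid]=13>2: swap v[1],v[1]; hi=0 → [2, 13, 12, 11, 9, 7, 6, 5, 4, 3, 14, 15]
end: lo=0, hi=0; v = [2, 13, 12, 11, 9, 7, 6, 5, 4, 3, 14, 15]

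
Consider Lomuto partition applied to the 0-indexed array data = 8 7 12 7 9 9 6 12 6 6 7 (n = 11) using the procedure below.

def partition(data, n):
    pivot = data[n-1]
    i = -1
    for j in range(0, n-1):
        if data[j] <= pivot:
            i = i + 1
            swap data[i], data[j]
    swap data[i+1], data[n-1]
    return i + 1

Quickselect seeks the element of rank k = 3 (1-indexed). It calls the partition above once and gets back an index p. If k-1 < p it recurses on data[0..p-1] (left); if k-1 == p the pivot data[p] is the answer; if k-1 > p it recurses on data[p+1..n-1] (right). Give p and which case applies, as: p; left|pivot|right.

5; left

pivot=7, i=-1
j=0: 8>7, skip
j=1: 7≤7, i=0, swap(0,1) ⇒ 7 8 12 7 9 9 6 12 6 6 7
j=2: 12>7, skip
j=3: 7≤7, i=1, swap(1,3) ⇒ 7 7 12 8 9 9 6 12 6 6 7
j=4: 9>7, skip
j=5: 9>7, skip
j=6: 6≤7, i=2, swap(2,6) ⇒ 7 7 6 8 9 9 12 12 6 6 7
j=7: 12>7, skip
j=8: 6≤7, i=3, swap(3,8) ⇒ 7 7 6 6 9 9 12 12 8 6 7
j=9: 6≤7, i=4, swap(4,9) ⇒ 7 7 6 6 6 9 12 12 8 9 7
swap(5,10) ⇒ 7 7 6 6 6 7 12 12 8 9 9; return 5
p = 5; k-1 = 2 < 5 ⇒ left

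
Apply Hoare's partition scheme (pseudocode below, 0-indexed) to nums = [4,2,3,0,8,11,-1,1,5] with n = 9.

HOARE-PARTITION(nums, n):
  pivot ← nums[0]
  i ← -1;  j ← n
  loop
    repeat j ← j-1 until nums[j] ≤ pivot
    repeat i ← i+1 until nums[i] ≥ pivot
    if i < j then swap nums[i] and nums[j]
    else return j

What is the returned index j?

pivot = nums[0] = 4; i = -1, j = 9
j→7 (nums[7]=1≤4), i→0 (nums[0]=4≥4); i<j, swap → [1,2,3,0,8,11,-1,4,5]
j→6 (nums[6]=-1≤4), i→4 (nums[4]=8≥4); i<j, swap → [1,2,3,0,-1,11,8,4,5]
j→4, i→5; i≥j, return j=4. nums = [1,2,3,0,-1,11,8,4,5]

4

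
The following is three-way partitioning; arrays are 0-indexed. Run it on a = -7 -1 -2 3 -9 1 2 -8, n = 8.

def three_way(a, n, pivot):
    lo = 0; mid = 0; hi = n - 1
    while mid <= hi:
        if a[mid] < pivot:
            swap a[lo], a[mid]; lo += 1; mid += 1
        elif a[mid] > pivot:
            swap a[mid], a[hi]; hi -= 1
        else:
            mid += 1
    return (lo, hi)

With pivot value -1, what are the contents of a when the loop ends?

-7 -2 -8 -9 -1 2 1 3

pivot = -1; lo=0, mid=0, hi=7
a[mid]=-7<-1: swap a[0],a[0]; lo=1,mid=1 → -7 -1 -2 3 -9 1 2 -8
a[mid]=-1=-1: mid=2
a[mid]=-2<-1: swap a[1],a[2]; lo=2,mid=3 → -7 -2 -1 3 -9 1 2 -8
a[mid]=3>-1: swap a[3],a[7]; hi=6 → -7 -2 -1 -8 -9 1 2 3
a[mid]=-8<-1: swap a[2],a[3]; lo=3,mid=4 → -7 -2 -8 -1 -9 1 2 3
a[mid]=-9<-1: swap a[3],a[4]; lo=4,mid=5 → -7 -2 -8 -9 -1 1 2 3
a[mid]=1>-1: swap a[5],a[6]; hi=5 → -7 -2 -8 -9 -1 2 1 3
a[mid]=2>-1: swap a[5],a[5]; hi=4 → -7 -2 -8 -9 -1 2 1 3
end: lo=4, hi=4; a = -7 -2 -8 -9 -1 2 1 3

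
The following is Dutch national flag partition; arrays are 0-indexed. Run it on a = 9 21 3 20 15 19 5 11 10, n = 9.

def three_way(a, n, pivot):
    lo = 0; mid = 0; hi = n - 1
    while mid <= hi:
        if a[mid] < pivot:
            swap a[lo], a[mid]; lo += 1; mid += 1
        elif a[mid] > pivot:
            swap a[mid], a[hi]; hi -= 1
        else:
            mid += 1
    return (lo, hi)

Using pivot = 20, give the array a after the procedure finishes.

pivot = 20; lo=0, mid=0, hi=8
a[mid]=9<20: swap a[0],a[0]; lo=1,mid=1 → 9 21 3 20 15 19 5 11 10
a[mid]=21>20: swap a[1],a[8]; hi=7 → 9 10 3 20 15 19 5 11 21
a[mid]=10<20: swap a[1],a[1]; lo=2,mid=2 → 9 10 3 20 15 19 5 11 21
a[mid]=3<20: swap a[2],a[2]; lo=3,mid=3 → 9 10 3 20 15 19 5 11 21
a[mid]=20=20: mid=4
a[mid]=15<20: swap a[3],a[4]; lo=4,mid=5 → 9 10 3 15 20 19 5 11 21
a[mid]=19<20: swap a[4],a[5]; lo=5,mid=6 → 9 10 3 15 19 20 5 11 21
a[mid]=5<20: swap a[5],a[6]; lo=6,mid=7 → 9 10 3 15 19 5 20 11 21
a[mid]=11<20: swap a[6],a[7]; lo=7,mid=8 → 9 10 3 15 19 5 11 20 21
end: lo=7, hi=7; a = 9 10 3 15 19 5 11 20 21

9 10 3 15 19 5 11 20 21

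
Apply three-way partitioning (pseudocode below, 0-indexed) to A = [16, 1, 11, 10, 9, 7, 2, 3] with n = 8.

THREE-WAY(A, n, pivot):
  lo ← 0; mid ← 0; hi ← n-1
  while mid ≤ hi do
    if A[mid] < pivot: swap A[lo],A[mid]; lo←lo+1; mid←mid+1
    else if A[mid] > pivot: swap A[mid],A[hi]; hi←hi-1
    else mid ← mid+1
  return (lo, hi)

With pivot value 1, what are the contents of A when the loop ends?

lo=0 mid=0 hi=7
16>1: swap(0,7), hi=6 ⇒ [3, 1, 11, 10, 9, 7, 2, 16]
3>1: swap(0,6), hi=5 ⇒ [2, 1, 11, 10, 9, 7, 3, 16]
2>1: swap(0,5), hi=4 ⇒ [7, 1, 11, 10, 9, 2, 3, 16]
7>1: swap(0,4), hi=3 ⇒ [9, 1, 11, 10, 7, 2, 3, 16]
9>1: swap(0,3), hi=2 ⇒ [10, 1, 11, 9, 7, 2, 3, 16]
10>1: swap(0,2), hi=1 ⇒ [11, 1, 10, 9, 7, 2, 3, 16]
11>1: swap(0,1), hi=0 ⇒ [1, 11, 10, 9, 7, 2, 3, 16]
1=1: mid=1
done. lo=0 hi=0; A=[1, 11, 10, 9, 7, 2, 3, 16]

[1, 11, 10, 9, 7, 2, 3, 16]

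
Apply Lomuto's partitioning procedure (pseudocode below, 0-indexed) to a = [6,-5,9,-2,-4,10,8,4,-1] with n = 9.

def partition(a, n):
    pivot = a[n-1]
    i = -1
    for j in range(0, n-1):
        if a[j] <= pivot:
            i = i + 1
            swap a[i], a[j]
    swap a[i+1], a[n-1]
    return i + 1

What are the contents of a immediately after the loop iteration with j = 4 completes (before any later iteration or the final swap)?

[-5,-2,-4,6,9,10,8,4,-1]

pivot=-1, i=-1
j=0: 6>-1, skip
j=1: -5≤-1, i=0, swap(0,1) ⇒ [-5,6,9,-2,-4,10,8,4,-1]
j=2: 9>-1, skip
j=3: -2≤-1, i=1, swap(1,3) ⇒ [-5,-2,9,6,-4,10,8,4,-1]
j=4: -4≤-1, i=2, swap(2,4) ⇒ [-5,-2,-4,6,9,10,8,4,-1]
(after j=4) a = [-5,-2,-4,6,9,10,8,4,-1]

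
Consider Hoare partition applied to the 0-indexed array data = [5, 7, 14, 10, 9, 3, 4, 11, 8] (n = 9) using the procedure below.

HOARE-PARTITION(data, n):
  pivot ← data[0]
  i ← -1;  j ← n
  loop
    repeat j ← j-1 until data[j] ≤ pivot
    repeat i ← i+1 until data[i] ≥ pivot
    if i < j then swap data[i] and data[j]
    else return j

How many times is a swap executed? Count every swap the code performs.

2

pivot = data[0] = 5; i = -1, j = 9
j→6 (data[6]=4≤5), i→0 (data[0]=5≥5); i<j, swap → [4, 7, 14, 10, 9, 3, 5, 11, 8]
j→5 (data[5]=3≤5), i→1 (data[1]=7≥5); i<j, swap → [4, 3, 14, 10, 9, 7, 5, 11, 8]
j→1, i→2; i≥j, return j=1. data = [4, 3, 14, 10, 9, 7, 5, 11, 8]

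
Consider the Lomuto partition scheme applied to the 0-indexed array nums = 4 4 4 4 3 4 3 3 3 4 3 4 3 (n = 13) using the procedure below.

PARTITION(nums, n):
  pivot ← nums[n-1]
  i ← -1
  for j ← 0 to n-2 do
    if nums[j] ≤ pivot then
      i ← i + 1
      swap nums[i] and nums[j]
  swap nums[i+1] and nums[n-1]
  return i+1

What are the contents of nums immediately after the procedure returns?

3 3 3 3 3 3 4 4 4 4 4 4 4

pivot=3, i=-1
j=0: 4>3, skip
j=1: 4>3, skip
j=2: 4>3, skip
j=3: 4>3, skip
j=4: 3≤3, i=0, swap(0,4) ⇒ 3 4 4 4 4 4 3 3 3 4 3 4 3
j=5: 4>3, skip
j=6: 3≤3, i=1, swap(1,6) ⇒ 3 3 4 4 4 4 4 3 3 4 3 4 3
j=7: 3≤3, i=2, swap(2,7) ⇒ 3 3 3 4 4 4 4 4 3 4 3 4 3
j=8: 3≤3, i=3, swap(3,8) ⇒ 3 3 3 3 4 4 4 4 4 4 3 4 3
j=9: 4>3, skip
j=10: 3≤3, i=4, swap(4,10) ⇒ 3 3 3 3 3 4 4 4 4 4 4 4 3
j=11: 4>3, skip
swap(5,12) ⇒ 3 3 3 3 3 3 4 4 4 4 4 4 4; return 5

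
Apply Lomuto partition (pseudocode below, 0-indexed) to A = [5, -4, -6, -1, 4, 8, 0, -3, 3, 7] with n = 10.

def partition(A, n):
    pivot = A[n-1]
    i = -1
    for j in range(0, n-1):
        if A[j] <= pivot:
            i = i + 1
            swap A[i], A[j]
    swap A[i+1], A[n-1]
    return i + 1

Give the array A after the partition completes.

[5, -4, -6, -1, 4, 0, -3, 3, 7, 8]

pivot = A[9] = 7; i = -1
j=0: A[0]=5 ≤ 7 → i=0, swap A[0],A[0] (no change) → [5, -4, -6, -1, 4, 8, 0, -3, 3, 7]
j=1: A[1]=-4 ≤ 7 → i=1, swap A[1],A[1] (no change) → [5, -4, -6, -1, 4, 8, 0, -3, 3, 7]
j=2: A[2]=-6 ≤ 7 → i=2, swap A[2],A[2] (no change) → [5, -4, -6, -1, 4, 8, 0, -3, 3, 7]
j=3: A[3]=-1 ≤ 7 → i=3, swap A[3],A[3] (no change) → [5, -4, -6, -1, 4, 8, 0, -3, 3, 7]
j=4: A[4]=4 ≤ 7 → i=4, swap A[4],A[4] (no change) → [5, -4, -6, -1, 4, 8, 0, -3, 3, 7]
j=5: A[5]=8 > 7 → no swap
j=6: A[6]=0 ≤ 7 → i=5, swap A[5],A[6] → [5, -4, -6, -1, 4, 0, 8, -3, 3, 7]
j=7: A[7]=-3 ≤ 7 → i=6, swap A[6],A[7] → [5, -4, -6, -1, 4, 0, -3, 8, 3, 7]
j=8: A[8]=3 ≤ 7 → i=7, swap A[7],A[8] → [5, -4, -6, -1, 4, 0, -3, 3, 8, 7]
final swap A[8],A[9] → [5, -4, -6, -1, 4, 0, -3, 3, 7, 8]; return 8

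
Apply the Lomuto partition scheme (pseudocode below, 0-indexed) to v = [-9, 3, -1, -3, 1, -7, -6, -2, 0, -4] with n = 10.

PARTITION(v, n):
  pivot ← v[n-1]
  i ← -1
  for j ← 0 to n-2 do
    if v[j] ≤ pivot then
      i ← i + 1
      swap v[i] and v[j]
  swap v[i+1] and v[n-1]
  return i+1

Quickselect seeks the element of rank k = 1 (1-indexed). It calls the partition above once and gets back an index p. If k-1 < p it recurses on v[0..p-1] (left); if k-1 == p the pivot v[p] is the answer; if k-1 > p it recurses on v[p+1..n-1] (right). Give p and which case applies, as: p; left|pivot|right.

pivot=-4, i=-1
j=0: -9≤-4, i=0, swap(0,0) ⇒ [-9, 3, -1, -3, 1, -7, -6, -2, 0, -4]
j=1: 3>-4, skip
j=2: -1>-4, skip
j=3: -3>-4, skip
j=4: 1>-4, skip
j=5: -7≤-4, i=1, swap(1,5) ⇒ [-9, -7, -1, -3, 1, 3, -6, -2, 0, -4]
j=6: -6≤-4, i=2, swap(2,6) ⇒ [-9, -7, -6, -3, 1, 3, -1, -2, 0, -4]
j=7: -2>-4, skip
j=8: 0>-4, skip
swap(3,9) ⇒ [-9, -7, -6, -4, 1, 3, -1, -2, 0, -3]; return 3
p = 3; k-1 = 0 < 3 ⇒ left

3; left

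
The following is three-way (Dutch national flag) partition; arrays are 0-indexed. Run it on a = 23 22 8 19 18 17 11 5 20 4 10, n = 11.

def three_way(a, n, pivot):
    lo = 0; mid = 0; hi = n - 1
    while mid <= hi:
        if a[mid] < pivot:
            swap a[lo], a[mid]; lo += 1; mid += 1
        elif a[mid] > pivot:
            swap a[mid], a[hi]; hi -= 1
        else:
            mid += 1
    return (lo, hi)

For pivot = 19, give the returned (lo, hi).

lo=0 mid=0 hi=10
23>19: swap(0,10), hi=9 ⇒ 10 22 8 19 18 17 11 5 20 4 23
10<19: swap(0,0), lo=1 mid=1 ⇒ 10 22 8 19 18 17 11 5 20 4 23
22>19: swap(1,9), hi=8 ⇒ 10 4 8 19 18 17 11 5 20 22 23
4<19: swap(1,1), lo=2 mid=2 ⇒ 10 4 8 19 18 17 11 5 20 22 23
8<19: swap(2,2), lo=3 mid=3 ⇒ 10 4 8 19 18 17 11 5 20 22 23
19=19: mid=4
18<19: swap(3,4), lo=4 mid=5 ⇒ 10 4 8 18 19 17 11 5 20 22 23
17<19: swap(4,5), lo=5 mid=6 ⇒ 10 4 8 18 17 19 11 5 20 22 23
11<19: swap(5,6), lo=6 mid=7 ⇒ 10 4 8 18 17 11 19 5 20 22 23
5<19: swap(6,7), lo=7 mid=8 ⇒ 10 4 8 18 17 11 5 19 20 22 23
20>19: swap(8,8), hi=7 ⇒ 10 4 8 18 17 11 5 19 20 22 23
done. lo=7 hi=7; a=10 4 8 18 17 11 5 19 20 22 23

(7, 7)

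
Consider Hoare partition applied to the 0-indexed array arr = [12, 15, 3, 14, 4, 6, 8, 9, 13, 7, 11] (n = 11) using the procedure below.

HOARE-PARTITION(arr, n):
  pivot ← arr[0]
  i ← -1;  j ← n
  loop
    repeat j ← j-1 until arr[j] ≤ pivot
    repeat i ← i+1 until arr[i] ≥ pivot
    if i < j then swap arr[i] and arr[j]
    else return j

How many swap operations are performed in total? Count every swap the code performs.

pivot = arr[0] = 12; i = -1, j = 11
j→10 (arr[10]=11≤12), i→0 (arr[0]=12≥12); i<j, swap → [11, 15, 3, 14, 4, 6, 8, 9, 13, 7, 12]
j→9 (arr[9]=7≤12), i→1 (arr[1]=15≥12); i<j, swap → [11, 7, 3, 14, 4, 6, 8, 9, 13, 15, 12]
j→7 (arr[7]=9≤12), i→3 (arr[3]=14≥12); i<j, swap → [11, 7, 3, 9, 4, 6, 8, 14, 13, 15, 12]
j→6, i→7; i≥j, return j=6. arr = [11, 7, 3, 9, 4, 6, 8, 14, 13, 15, 12]

3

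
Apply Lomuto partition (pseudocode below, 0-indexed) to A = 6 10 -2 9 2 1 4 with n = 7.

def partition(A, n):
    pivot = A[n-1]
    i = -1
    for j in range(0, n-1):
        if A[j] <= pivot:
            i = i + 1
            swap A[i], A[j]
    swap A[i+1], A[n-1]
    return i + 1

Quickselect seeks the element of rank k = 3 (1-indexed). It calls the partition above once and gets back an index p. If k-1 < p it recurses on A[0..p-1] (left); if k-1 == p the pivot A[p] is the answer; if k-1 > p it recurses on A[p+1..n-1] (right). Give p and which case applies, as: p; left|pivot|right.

3; left

pivot = A[6] = 4; i = -1
j=0: A[0]=6 > 4 → no swap
j=1: A[1]=10 > 4 → no swap
j=2: A[2]=-2 ≤ 4 → i=0, swap A[0],A[2] → -2 10 6 9 2 1 4
j=3: A[3]=9 > 4 → no swap
j=4: A[4]=2 ≤ 4 → i=1, swap A[1],A[4] → -2 2 6 9 10 1 4
j=5: A[5]=1 ≤ 4 → i=2, swap A[2],A[5] → -2 2 1 9 10 6 4
final swap A[3],A[6] → -2 2 1 4 10 6 9; return 3
p = 3; k-1 = 2 < 3 ⇒ left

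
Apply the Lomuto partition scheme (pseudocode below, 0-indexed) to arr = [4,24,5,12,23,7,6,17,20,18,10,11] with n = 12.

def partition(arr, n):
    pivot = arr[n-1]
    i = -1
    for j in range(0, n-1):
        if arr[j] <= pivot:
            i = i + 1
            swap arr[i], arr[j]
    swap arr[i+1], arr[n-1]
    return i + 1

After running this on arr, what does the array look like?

[4,5,7,6,10,11,12,17,20,18,23,24]

pivot=11, i=-1
j=0: 4≤11, i=0, swap(0,0) ⇒ [4,24,5,12,23,7,6,17,20,18,10,11]
j=1: 24>11, skip
j=2: 5≤11, i=1, swap(1,2) ⇒ [4,5,24,12,23,7,6,17,20,18,10,11]
j=3: 12>11, skip
j=4: 23>11, skip
j=5: 7≤11, i=2, swap(2,5) ⇒ [4,5,7,12,23,24,6,17,20,18,10,11]
j=6: 6≤11, i=3, swap(3,6) ⇒ [4,5,7,6,23,24,12,17,20,18,10,11]
j=7: 17>11, skip
j=8: 20>11, skip
j=9: 18>11, skip
j=10: 10≤11, i=4, swap(4,10) ⇒ [4,5,7,6,10,24,12,17,20,18,23,11]
swap(5,11) ⇒ [4,5,7,6,10,11,12,17,20,18,23,24]; return 5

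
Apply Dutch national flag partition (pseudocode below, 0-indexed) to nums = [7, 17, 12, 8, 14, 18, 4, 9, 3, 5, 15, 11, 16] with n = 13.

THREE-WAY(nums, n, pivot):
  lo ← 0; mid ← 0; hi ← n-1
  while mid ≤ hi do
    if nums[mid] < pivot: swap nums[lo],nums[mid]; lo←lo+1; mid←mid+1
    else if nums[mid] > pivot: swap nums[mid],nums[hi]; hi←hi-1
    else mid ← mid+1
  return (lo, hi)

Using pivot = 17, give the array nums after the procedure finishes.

pivot = 17; lo=0, mid=0, hi=12
nums[mid]=7<17: swap nums[0],nums[0]; lo=1,mid=1 → [7, 17, 12, 8, 14, 18, 4, 9, 3, 5, 15, 11, 16]
nums[mid]=17=17: mid=2
nums[mid]=12<17: swap nums[1],nums[2]; lo=2,mid=3 → [7, 12, 17, 8, 14, 18, 4, 9, 3, 5, 15, 11, 16]
nums[mid]=8<17: swap nums[2],nums[3]; lo=3,mid=4 → [7, 12, 8, 17, 14, 18, 4, 9, 3, 5, 15, 11, 16]
nums[mid]=14<17: swap nums[3],nums[4]; lo=4,mid=5 → [7, 12, 8, 14, 17, 18, 4, 9, 3, 5, 15, 11, 16]
nums[mid]=18>17: swap nums[5],nums[12]; hi=11 → [7, 12, 8, 14, 17, 16, 4, 9, 3, 5, 15, 11, 18]
nums[mid]=16<17: swap nums[4],nums[5]; lo=5,mid=6 → [7, 12, 8, 14, 16, 17, 4, 9, 3, 5, 15, 11, 18]
nums[mid]=4<17: swap nums[5],nums[6]; lo=6,mid=7 → [7, 12, 8, 14, 16, 4, 17, 9, 3, 5, 15, 11, 18]
nums[mid]=9<17: swap nums[6],nums[7]; lo=7,mid=8 → [7, 12, 8, 14, 16, 4, 9, 17, 3, 5, 15, 11, 18]
nums[mid]=3<17: swap nums[7],nums[8]; lo=8,mid=9 → [7, 12, 8, 14, 16, 4, 9, 3, 17, 5, 15, 11, 18]
nums[mid]=5<17: swap nums[8],nums[9]; lo=9,mid=10 → [7, 12, 8, 14, 16, 4, 9, 3, 5, 17, 15, 11, 18]
nums[mid]=15<17: swap nums[9],nums[10]; lo=10,mid=11 → [7, 12, 8, 14, 16, 4, 9, 3, 5, 15, 17, 11, 18]
nums[mid]=11<17: swap nums[10],nums[11]; lo=11,mid=12 → [7, 12, 8, 14, 16, 4, 9, 3, 5, 15, 11, 17, 18]
end: lo=11, hi=11; nums = [7, 12, 8, 14, 16, 4, 9, 3, 5, 15, 11, 17, 18]

[7, 12, 8, 14, 16, 4, 9, 3, 5, 15, 11, 17, 18]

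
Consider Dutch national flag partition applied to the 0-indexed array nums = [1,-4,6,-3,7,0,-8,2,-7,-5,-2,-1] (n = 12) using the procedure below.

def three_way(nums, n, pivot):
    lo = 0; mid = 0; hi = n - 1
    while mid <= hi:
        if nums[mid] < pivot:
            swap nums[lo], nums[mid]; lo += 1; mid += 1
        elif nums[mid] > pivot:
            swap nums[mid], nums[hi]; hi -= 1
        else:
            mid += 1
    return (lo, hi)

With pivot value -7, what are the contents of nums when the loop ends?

[-8,-7,-3,7,0,6,2,-4,-5,-2,-1,1]

lo=0 mid=0 hi=11
1>-7: swap(0,11), hi=10 ⇒ [-1,-4,6,-3,7,0,-8,2,-7,-5,-2,1]
-1>-7: swap(0,10), hi=9 ⇒ [-2,-4,6,-3,7,0,-8,2,-7,-5,-1,1]
-2>-7: swap(0,9), hi=8 ⇒ [-5,-4,6,-3,7,0,-8,2,-7,-2,-1,1]
-5>-7: swap(0,8), hi=7 ⇒ [-7,-4,6,-3,7,0,-8,2,-5,-2,-1,1]
-7=-7: mid=1
-4>-7: swap(1,7), hi=6 ⇒ [-7,2,6,-3,7,0,-8,-4,-5,-2,-1,1]
2>-7: swap(1,6), hi=5 ⇒ [-7,-8,6,-3,7,0,2,-4,-5,-2,-1,1]
-8<-7: swap(0,1), lo=1 mid=2 ⇒ [-8,-7,6,-3,7,0,2,-4,-5,-2,-1,1]
6>-7: swap(2,5), hi=4 ⇒ [-8,-7,0,-3,7,6,2,-4,-5,-2,-1,1]
0>-7: swap(2,4), hi=3 ⇒ [-8,-7,7,-3,0,6,2,-4,-5,-2,-1,1]
7>-7: swap(2,3), hi=2 ⇒ [-8,-7,-3,7,0,6,2,-4,-5,-2,-1,1]
-3>-7: swap(2,2), hi=1 ⇒ [-8,-7,-3,7,0,6,2,-4,-5,-2,-1,1]
done. lo=1 hi=1; nums=[-8,-7,-3,7,0,6,2,-4,-5,-2,-1,1]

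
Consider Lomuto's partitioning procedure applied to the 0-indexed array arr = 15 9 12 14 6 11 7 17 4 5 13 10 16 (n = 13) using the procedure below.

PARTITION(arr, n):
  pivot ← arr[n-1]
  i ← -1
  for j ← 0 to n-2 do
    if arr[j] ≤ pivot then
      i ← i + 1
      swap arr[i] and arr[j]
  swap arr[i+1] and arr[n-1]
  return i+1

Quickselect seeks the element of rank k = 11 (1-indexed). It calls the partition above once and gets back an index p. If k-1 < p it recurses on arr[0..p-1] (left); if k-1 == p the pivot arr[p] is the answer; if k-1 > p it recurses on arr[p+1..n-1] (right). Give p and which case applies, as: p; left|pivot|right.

11; left

pivot = arr[12] = 16; i = -1
j=0: arr[0]=15 ≤ 16 → i=0, swap arr[0],arr[0] (no change) → 15 9 12 14 6 11 7 17 4 5 13 10 16
j=1: arr[1]=9 ≤ 16 → i=1, swap arr[1],arr[1] (no change) → 15 9 12 14 6 11 7 17 4 5 13 10 16
j=2: arr[2]=12 ≤ 16 → i=2, swap arr[2],arr[2] (no change) → 15 9 12 14 6 11 7 17 4 5 13 10 16
j=3: arr[3]=14 ≤ 16 → i=3, swap arr[3],arr[3] (no change) → 15 9 12 14 6 11 7 17 4 5 13 10 16
j=4: arr[4]=6 ≤ 16 → i=4, swap arr[4],arr[4] (no change) → 15 9 12 14 6 11 7 17 4 5 13 10 16
j=5: arr[5]=11 ≤ 16 → i=5, swap arr[5],arr[5] (no change) → 15 9 12 14 6 11 7 17 4 5 13 10 16
j=6: arr[6]=7 ≤ 16 → i=6, swap arr[6],arr[6] (no change) → 15 9 12 14 6 11 7 17 4 5 13 10 16
j=7: arr[7]=17 > 16 → no swap
j=8: arr[8]=4 ≤ 16 → i=7, swap arr[7],arr[8] → 15 9 12 14 6 11 7 4 17 5 13 10 16
j=9: arr[9]=5 ≤ 16 → i=8, swap arr[8],arr[9] → 15 9 12 14 6 11 7 4 5 17 13 10 16
j=10: arr[10]=13 ≤ 16 → i=9, swap arr[9],arr[10] → 15 9 12 14 6 11 7 4 5 13 17 10 16
j=11: arr[11]=10 ≤ 16 → i=10, swap arr[10],arr[11] → 15 9 12 14 6 11 7 4 5 13 10 17 16
final swap arr[11],arr[12] → 15 9 12 14 6 11 7 4 5 13 10 16 17; return 11
p = 11; k-1 = 10 < 11 ⇒ left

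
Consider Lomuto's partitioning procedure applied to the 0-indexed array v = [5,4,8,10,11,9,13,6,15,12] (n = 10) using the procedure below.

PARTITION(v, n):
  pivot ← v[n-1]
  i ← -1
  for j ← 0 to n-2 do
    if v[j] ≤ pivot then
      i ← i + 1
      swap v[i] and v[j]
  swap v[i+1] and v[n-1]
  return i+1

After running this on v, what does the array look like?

[5,4,8,10,11,9,6,12,15,13]

pivot = v[9] = 12; i = -1
j=0: v[0]=5 ≤ 12 → i=0, swap v[0],v[0] (no change) → [5,4,8,10,11,9,13,6,15,12]
j=1: v[1]=4 ≤ 12 → i=1, swap v[1],v[1] (no change) → [5,4,8,10,11,9,13,6,15,12]
j=2: v[2]=8 ≤ 12 → i=2, swap v[2],v[2] (no change) → [5,4,8,10,11,9,13,6,15,12]
j=3: v[3]=10 ≤ 12 → i=3, swap v[3],v[3] (no change) → [5,4,8,10,11,9,13,6,15,12]
j=4: v[4]=11 ≤ 12 → i=4, swap v[4],v[4] (no change) → [5,4,8,10,11,9,13,6,15,12]
j=5: v[5]=9 ≤ 12 → i=5, swap v[5],v[5] (no change) → [5,4,8,10,11,9,13,6,15,12]
j=6: v[6]=13 > 12 → no swap
j=7: v[7]=6 ≤ 12 → i=6, swap v[6],v[7] → [5,4,8,10,11,9,6,13,15,12]
j=8: v[8]=15 > 12 → no swap
final swap v[7],v[9] → [5,4,8,10,11,9,6,12,15,13]; return 7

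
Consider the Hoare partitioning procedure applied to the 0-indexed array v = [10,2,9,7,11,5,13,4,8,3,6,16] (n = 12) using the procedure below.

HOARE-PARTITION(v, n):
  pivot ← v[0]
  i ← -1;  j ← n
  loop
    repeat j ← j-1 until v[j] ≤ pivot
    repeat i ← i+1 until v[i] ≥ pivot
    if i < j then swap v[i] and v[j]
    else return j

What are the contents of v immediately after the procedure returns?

pivot=10
j stops at 10 (6), i stops at 0 (10); swap ⇒ [6,2,9,7,11,5,13,4,8,3,10,16]
j stops at 9 (3), i stops at 4 (11); swap ⇒ [6,2,9,7,3,5,13,4,8,11,10,16]
j stops at 8 (8), i stops at 6 (13); swap ⇒ [6,2,9,7,3,5,8,4,13,11,10,16]
j stops at 7, i stops at 8; i≥j ⇒ return 7. v=[6,2,9,7,3,5,8,4,13,11,10,16]

[6,2,9,7,3,5,8,4,13,11,10,16]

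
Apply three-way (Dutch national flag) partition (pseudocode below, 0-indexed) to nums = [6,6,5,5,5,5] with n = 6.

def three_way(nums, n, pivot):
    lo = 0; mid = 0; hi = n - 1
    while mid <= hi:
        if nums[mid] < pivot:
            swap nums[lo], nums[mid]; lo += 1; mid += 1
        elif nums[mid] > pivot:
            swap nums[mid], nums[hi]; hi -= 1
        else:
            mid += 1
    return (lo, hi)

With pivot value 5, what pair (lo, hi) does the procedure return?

pivot = 5; lo=0, mid=0, hi=5
nums[mid]=6>5: swap nums[0],nums[5]; hi=4 → [5,6,5,5,5,6]
nums[mid]=5=5: mid=1
nums[mid]=6>5: swap nums[1],nums[4]; hi=3 → [5,5,5,5,6,6]
nums[mid]=5=5: mid=2
nums[mid]=5=5: mid=3
nums[mid]=5=5: mid=4
end: lo=0, hi=3; nums = [5,5,5,5,6,6]

(0, 3)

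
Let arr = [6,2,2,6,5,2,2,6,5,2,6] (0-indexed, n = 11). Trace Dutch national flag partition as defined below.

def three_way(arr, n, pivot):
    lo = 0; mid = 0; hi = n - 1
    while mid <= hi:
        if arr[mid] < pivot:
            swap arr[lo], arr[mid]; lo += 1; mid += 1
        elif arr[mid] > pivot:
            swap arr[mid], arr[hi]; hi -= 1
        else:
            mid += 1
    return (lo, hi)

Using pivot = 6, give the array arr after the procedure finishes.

[2,2,5,2,2,5,2,6,6,6,6]

lo=0 mid=0 hi=10
6=6: mid=1
2<6: swap(0,1), lo=1 mid=2 ⇒ [2,6,2,6,5,2,2,6,5,2,6]
2<6: swap(1,2), lo=2 mid=3 ⇒ [2,2,6,6,5,2,2,6,5,2,6]
6=6: mid=4
5<6: swap(2,4), lo=3 mid=5 ⇒ [2,2,5,6,6,2,2,6,5,2,6]
2<6: swap(3,5), lo=4 mid=6 ⇒ [2,2,5,2,6,6,2,6,5,2,6]
2<6: swap(4,6), lo=5 mid=7 ⇒ [2,2,5,2,2,6,6,6,5,2,6]
6=6: mid=8
5<6: swap(5,8), lo=6 mid=9 ⇒ [2,2,5,2,2,5,6,6,6,2,6]
2<6: swap(6,9), lo=7 mid=10 ⇒ [2,2,5,2,2,5,2,6,6,6,6]
6=6: mid=11
done. lo=7 hi=10; arr=[2,2,5,2,2,5,2,6,6,6,6]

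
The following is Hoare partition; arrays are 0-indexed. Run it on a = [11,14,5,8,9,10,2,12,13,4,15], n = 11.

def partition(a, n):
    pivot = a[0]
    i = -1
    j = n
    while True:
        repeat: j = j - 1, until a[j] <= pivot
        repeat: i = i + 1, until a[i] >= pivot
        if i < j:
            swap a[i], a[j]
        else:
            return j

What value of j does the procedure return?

pivot=11
j stops at 9 (4), i stops at 0 (11); swap ⇒ [4,14,5,8,9,10,2,12,13,11,15]
j stops at 6 (2), i stops at 1 (14); swap ⇒ [4,2,5,8,9,10,14,12,13,11,15]
j stops at 5, i stops at 6; i≥j ⇒ return 5. a=[4,2,5,8,9,10,14,12,13,11,15]

5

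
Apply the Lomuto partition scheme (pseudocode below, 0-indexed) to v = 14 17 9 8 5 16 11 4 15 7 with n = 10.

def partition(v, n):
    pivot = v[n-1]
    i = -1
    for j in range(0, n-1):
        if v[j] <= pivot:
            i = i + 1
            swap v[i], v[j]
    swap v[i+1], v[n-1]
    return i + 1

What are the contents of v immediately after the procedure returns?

pivot=7, i=-1
j=0: 14>7, skip
j=1: 17>7, skip
j=2: 9>7, skip
j=3: 8>7, skip
j=4: 5≤7, i=0, swap(0,4) ⇒ 5 17 9 8 14 16 11 4 15 7
j=5: 16>7, skip
j=6: 11>7, skip
j=7: 4≤7, i=1, swap(1,7) ⇒ 5 4 9 8 14 16 11 17 15 7
j=8: 15>7, skip
swap(2,9) ⇒ 5 4 7 8 14 16 11 17 15 9; return 2

5 4 7 8 14 16 11 17 15 9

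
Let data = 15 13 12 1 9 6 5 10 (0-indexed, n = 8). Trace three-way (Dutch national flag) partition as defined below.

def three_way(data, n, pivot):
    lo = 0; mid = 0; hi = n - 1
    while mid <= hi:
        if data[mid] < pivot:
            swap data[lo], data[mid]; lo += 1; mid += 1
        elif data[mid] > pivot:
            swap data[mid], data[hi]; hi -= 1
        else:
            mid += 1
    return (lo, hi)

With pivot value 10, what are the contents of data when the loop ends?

5 6 1 9 10 12 13 15

pivot = 10; lo=0, mid=0, hi=7
data[mid]=15>10: swap data[0],data[7]; hi=6 → 10 13 12 1 9 6 5 15
data[mid]=10=10: mid=1
data[mid]=13>10: swap data[1],data[6]; hi=5 → 10 5 12 1 9 6 13 15
data[mid]=5<10: swap data[0],data[1]; lo=1,mid=2 → 5 10 12 1 9 6 13 15
data[mid]=12>10: swap data[2],data[5]; hi=4 → 5 10 6 1 9 12 13 15
data[mid]=6<10: swap data[1],data[2]; lo=2,mid=3 → 5 6 10 1 9 12 13 15
data[mid]=1<10: swap data[2],data[3]; lo=3,mid=4 → 5 6 1 10 9 12 13 15
data[mid]=9<10: swap data[3],data[4]; lo=4,mid=5 → 5 6 1 9 10 12 13 15
end: lo=4, hi=4; data = 5 6 1 9 10 12 13 15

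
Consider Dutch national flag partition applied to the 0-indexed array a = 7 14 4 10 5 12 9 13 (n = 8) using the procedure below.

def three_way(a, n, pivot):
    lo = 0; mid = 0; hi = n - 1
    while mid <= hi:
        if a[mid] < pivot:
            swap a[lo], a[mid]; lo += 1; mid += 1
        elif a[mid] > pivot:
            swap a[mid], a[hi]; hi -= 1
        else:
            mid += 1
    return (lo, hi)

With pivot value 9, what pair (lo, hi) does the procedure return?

(3, 3)

pivot = 9; lo=0, mid=0, hi=7
a[mid]=7<9: swap a[0],a[0]; lo=1,mid=1 → 7 14 4 10 5 12 9 13
a[mid]=14>9: swap a[1],a[7]; hi=6 → 7 13 4 10 5 12 9 14
a[mid]=13>9: swap a[1],a[6]; hi=5 → 7 9 4 10 5 12 13 14
a[mid]=9=9: mid=2
a[mid]=4<9: swap a[1],a[2]; lo=2,mid=3 → 7 4 9 10 5 12 13 14
a[mid]=10>9: swap a[3],a[5]; hi=4 → 7 4 9 12 5 10 13 14
a[mid]=12>9: swap a[3],a[4]; hi=3 → 7 4 9 5 12 10 13 14
a[mid]=5<9: swap a[2],a[3]; lo=3,mid=4 → 7 4 5 9 12 10 13 14
end: lo=3, hi=3; a = 7 4 5 9 12 10 13 14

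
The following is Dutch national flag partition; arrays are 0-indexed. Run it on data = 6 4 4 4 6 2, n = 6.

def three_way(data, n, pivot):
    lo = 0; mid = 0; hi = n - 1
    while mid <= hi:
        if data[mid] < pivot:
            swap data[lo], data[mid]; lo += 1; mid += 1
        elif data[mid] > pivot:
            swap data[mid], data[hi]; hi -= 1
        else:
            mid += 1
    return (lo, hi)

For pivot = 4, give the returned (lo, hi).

(1, 3)

pivot = 4; lo=0, mid=0, hi=5
data[mid]=6>4: swap data[0],data[5]; hi=4 → 2 4 4 4 6 6
data[mid]=2<4: swap data[0],data[0]; lo=1,mid=1 → 2 4 4 4 6 6
data[mid]=4=4: mid=2
data[mid]=4=4: mid=3
data[mid]=4=4: mid=4
data[mid]=6>4: swap data[4],data[4]; hi=3 → 2 4 4 4 6 6
end: lo=1, hi=3; data = 2 4 4 4 6 6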